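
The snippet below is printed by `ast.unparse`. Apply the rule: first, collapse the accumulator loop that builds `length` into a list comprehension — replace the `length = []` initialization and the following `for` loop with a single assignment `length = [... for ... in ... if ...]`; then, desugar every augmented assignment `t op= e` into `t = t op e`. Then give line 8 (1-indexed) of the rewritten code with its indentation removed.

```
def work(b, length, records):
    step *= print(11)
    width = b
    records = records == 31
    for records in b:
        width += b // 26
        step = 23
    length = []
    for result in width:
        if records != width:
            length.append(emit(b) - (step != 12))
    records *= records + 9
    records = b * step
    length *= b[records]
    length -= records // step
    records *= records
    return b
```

Transformed code:
def work(b, length, records):
    step = step * print(11)
    width = b
    records = records == 31
    for records in b:
        width = width + b // 26
        step = 23
    length = [emit(b) - (step != 12) for result in width if records != width]
    records = records * (records + 9)
    records = b * step
    length = length * b[records]
    length = length - records // step
    records = records * records
    return b

length = [emit(b) - (step != 12) for result in width if records != width]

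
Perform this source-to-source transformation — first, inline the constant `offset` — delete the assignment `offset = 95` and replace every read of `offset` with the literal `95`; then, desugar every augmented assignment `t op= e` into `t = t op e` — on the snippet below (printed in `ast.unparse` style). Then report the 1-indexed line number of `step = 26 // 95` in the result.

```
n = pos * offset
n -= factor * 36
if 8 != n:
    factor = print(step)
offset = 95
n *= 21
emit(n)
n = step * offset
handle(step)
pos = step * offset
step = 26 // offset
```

10

Transformed code:
n = pos * 95
n = n - factor * 36
if 8 != n:
    factor = print(step)
n = n * 21
emit(n)
n = step * 95
handle(step)
pos = step * 95
step = 26 // 95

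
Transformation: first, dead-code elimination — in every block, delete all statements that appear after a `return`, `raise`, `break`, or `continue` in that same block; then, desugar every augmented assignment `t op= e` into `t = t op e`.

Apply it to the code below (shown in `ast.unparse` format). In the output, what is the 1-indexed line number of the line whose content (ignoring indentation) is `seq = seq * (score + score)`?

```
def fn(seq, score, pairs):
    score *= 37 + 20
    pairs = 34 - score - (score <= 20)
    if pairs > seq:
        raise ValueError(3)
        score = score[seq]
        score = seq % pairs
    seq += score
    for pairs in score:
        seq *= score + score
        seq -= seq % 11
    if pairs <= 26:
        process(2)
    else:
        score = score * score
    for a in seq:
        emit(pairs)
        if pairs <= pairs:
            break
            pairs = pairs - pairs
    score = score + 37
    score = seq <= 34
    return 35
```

8

Transformed code:
def fn(seq, score, pairs):
    score = score * (37 + 20)
    pairs = 34 - score - (score <= 20)
    if pairs > seq:
        raise ValueError(3)
    seq = seq + score
    for pairs in score:
        seq = seq * (score + score)
        seq = seq - seq % 11
    if pairs <= 26:
        process(2)
    else:
        score = score * score
    for a in seq:
        emit(pairs)
        if pairs <= pairs:
            break
    score = score + 37
    score = seq <= 34
    return 35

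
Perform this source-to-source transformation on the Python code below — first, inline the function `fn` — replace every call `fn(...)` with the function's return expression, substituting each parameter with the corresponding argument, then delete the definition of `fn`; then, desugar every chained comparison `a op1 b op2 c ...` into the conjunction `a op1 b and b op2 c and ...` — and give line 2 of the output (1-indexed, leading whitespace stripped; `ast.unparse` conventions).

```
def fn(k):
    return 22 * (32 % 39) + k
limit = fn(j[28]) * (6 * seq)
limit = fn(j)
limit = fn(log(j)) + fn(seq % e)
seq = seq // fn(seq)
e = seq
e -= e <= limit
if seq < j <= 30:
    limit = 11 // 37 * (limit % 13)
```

Transformed code:
limit = (22 * (32 % 39) + j[28]) * (6 * seq)
limit = 22 * (32 % 39) + j
limit = 22 * (32 % 39) + log(j) + (22 * (32 % 39) + seq % e)
seq = seq // (22 * (32 % 39) + seq)
e = seq
e -= e <= limit
if seq < j and j <= 30:
    limit = 11 // 37 * (limit % 13)

limit = 22 * (32 % 39) + j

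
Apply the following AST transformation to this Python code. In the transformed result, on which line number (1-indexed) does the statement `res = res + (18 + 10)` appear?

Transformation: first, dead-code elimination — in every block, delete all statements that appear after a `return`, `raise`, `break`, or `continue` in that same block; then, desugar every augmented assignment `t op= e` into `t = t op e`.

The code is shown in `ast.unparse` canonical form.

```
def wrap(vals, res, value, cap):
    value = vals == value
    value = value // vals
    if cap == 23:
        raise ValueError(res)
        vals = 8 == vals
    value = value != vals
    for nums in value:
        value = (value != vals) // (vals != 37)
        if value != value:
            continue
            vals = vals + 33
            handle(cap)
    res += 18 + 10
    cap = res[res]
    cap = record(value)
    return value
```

Transformed code:
def wrap(vals, res, value, cap):
    value = vals == value
    value = value // vals
    if cap == 23:
        raise ValueError(res)
    value = value != vals
    for nums in value:
        value = (value != vals) // (vals != 37)
        if value != value:
            continue
    res = res + (18 + 10)
    cap = res[res]
    cap = record(value)
    return value

11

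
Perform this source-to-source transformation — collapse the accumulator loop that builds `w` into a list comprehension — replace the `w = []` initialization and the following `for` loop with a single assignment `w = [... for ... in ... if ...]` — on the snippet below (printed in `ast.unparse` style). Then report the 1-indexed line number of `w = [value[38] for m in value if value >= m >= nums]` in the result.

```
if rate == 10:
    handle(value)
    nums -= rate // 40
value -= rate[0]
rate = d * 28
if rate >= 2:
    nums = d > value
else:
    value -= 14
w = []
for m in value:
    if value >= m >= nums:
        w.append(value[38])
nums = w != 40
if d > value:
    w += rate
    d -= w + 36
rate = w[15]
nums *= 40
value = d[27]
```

10

Transformed code:
if rate == 10:
    handle(value)
    nums -= rate // 40
value -= rate[0]
rate = d * 28
if rate >= 2:
    nums = d > value
else:
    value -= 14
w = [value[38] for m in value if value >= m >= nums]
nums = w != 40
if d > value:
    w += rate
    d -= w + 36
rate = w[15]
nums *= 40
value = d[27]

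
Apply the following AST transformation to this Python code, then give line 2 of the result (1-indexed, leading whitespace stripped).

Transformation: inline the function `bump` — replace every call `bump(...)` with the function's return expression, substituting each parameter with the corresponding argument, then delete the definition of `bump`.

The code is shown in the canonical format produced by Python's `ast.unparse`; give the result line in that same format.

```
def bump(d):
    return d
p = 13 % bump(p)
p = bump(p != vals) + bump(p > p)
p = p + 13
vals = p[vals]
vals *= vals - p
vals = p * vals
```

p = (p != vals) + (p > p)

Transformed code:
p = 13 % p
p = (p != vals) + (p > p)
p = p + 13
vals = p[vals]
vals *= vals - p
vals = p * vals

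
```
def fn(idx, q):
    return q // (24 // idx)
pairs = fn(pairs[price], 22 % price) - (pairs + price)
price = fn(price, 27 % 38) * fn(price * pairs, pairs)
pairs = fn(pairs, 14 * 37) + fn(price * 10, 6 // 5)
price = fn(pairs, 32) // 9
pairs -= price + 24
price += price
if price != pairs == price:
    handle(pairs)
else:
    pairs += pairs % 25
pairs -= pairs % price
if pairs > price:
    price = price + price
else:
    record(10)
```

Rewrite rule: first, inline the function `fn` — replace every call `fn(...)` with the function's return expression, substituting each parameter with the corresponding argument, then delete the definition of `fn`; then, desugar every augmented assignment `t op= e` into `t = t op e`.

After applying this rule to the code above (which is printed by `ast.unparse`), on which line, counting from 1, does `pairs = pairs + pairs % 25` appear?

Transformed code:
pairs = 22 % price // (24 // pairs[price]) - (pairs + price)
price = 27 % 38 // (24 // price) * (pairs // (24 // (price * pairs)))
pairs = 14 * 37 // (24 // pairs) + 6 // 5 // (24 // (price * 10))
price = 32 // (24 // pairs) // 9
pairs = pairs - (price + 24)
price = price + price
if price != pairs == price:
    handle(pairs)
else:
    pairs = pairs + pairs % 25
pairs = pairs - pairs % price
if pairs > price:
    price = price + price
else:
    record(10)

10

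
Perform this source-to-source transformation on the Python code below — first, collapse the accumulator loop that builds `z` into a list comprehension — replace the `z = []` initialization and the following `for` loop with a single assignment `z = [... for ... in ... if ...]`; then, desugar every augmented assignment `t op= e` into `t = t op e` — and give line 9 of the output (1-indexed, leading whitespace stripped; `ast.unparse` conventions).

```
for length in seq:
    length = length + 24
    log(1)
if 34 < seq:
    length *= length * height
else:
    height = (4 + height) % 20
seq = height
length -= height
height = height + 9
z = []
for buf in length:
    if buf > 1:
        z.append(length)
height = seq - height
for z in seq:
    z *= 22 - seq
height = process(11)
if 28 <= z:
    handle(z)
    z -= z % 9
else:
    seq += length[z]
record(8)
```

Transformed code:
for length in seq:
    length = length + 24
    log(1)
if 34 < seq:
    length = length * (length * height)
else:
    height = (4 + height) % 20
seq = height
length = length - height
height = height + 9
z = [length for buf in length if buf > 1]
height = seq - height
for z in seq:
    z = z * (22 - seq)
height = process(11)
if 28 <= z:
    handle(z)
    z = z - z % 9
else:
    seq = seq + length[z]
record(8)

length = length - height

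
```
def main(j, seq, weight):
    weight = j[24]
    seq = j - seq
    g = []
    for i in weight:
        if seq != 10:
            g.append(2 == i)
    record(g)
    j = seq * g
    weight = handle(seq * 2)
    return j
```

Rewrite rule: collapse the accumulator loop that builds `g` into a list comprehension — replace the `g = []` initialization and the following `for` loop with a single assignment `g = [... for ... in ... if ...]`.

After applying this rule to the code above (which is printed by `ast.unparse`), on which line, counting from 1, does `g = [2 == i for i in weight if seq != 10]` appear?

Transformed code:
def main(j, seq, weight):
    weight = j[24]
    seq = j - seq
    g = [2 == i for i in weight if seq != 10]
    record(g)
    j = seq * g
    weight = handle(seq * 2)
    return j

4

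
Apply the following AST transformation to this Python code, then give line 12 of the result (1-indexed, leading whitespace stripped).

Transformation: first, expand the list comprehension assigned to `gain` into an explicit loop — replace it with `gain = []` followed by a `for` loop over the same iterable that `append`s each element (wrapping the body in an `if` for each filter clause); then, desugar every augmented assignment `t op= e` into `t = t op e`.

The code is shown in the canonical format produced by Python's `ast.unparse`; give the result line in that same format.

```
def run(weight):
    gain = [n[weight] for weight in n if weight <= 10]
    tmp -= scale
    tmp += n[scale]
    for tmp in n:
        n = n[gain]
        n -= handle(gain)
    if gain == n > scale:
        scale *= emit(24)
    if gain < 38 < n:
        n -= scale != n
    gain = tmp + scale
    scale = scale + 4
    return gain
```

scale = scale * emit(24)

Transformed code:
def run(weight):
    gain = []
    for weight in n:
        if weight <= 10:
            gain.append(n[weight])
    tmp = tmp - scale
    tmp = tmp + n[scale]
    for tmp in n:
        n = n[gain]
        n = n - handle(gain)
    if gain == n > scale:
        scale = scale * emit(24)
    if gain < 38 < n:
        n = n - (scale != n)
    gain = tmp + scale
    scale = scale + 4
    return gain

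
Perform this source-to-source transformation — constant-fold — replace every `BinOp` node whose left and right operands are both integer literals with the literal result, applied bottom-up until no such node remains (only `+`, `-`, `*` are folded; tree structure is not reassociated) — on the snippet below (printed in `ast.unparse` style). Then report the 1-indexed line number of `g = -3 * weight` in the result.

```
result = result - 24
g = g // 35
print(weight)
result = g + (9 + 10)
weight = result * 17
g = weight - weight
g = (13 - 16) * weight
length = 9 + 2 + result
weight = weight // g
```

Transformed code:
result = result - 24
g = g // 35
print(weight)
result = g + 19
weight = result * 17
g = weight - weight
g = -3 * weight
length = 11 + result
weight = weight // g

7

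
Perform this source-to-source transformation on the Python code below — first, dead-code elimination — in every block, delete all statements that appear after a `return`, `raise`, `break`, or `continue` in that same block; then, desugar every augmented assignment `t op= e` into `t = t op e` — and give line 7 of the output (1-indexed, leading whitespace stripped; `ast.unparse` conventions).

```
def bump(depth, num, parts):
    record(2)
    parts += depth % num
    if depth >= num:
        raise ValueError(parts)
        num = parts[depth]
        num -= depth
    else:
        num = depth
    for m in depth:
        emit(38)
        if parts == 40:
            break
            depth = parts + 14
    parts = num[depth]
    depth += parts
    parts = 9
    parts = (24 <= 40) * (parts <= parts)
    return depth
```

Transformed code:
def bump(depth, num, parts):
    record(2)
    parts = parts + depth % num
    if depth >= num:
        raise ValueError(parts)
    else:
        num = depth
    for m in depth:
        emit(38)
        if parts == 40:
            break
    parts = num[depth]
    depth = depth + parts
    parts = 9
    parts = (24 <= 40) * (parts <= parts)
    return depth

num = depth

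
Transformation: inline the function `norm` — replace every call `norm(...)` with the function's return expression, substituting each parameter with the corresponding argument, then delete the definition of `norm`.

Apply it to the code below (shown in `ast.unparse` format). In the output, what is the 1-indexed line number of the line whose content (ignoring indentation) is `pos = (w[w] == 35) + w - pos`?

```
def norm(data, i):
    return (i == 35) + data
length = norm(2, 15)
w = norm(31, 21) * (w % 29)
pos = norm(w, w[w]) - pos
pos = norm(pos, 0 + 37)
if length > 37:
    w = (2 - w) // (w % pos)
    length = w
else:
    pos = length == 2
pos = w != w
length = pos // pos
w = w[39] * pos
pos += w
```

3

Transformed code:
length = (15 == 35) + 2
w = ((21 == 35) + 31) * (w % 29)
pos = (w[w] == 35) + w - pos
pos = (0 + 37 == 35) + pos
if length > 37:
    w = (2 - w) // (w % pos)
    length = w
else:
    pos = length == 2
pos = w != w
length = pos // pos
w = w[39] * pos
pos += w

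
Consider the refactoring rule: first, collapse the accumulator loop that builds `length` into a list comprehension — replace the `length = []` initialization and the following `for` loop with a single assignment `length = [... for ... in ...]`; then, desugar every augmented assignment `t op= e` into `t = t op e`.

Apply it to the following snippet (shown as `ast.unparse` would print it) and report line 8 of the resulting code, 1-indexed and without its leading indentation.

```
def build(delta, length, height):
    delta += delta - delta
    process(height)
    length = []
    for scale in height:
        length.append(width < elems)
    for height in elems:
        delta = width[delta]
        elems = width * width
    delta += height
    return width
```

delta = delta + height

Transformed code:
def build(delta, length, height):
    delta = delta + (delta - delta)
    process(height)
    length = [width < elems for scale in height]
    for height in elems:
        delta = width[delta]
        elems = width * width
    delta = delta + height
    return width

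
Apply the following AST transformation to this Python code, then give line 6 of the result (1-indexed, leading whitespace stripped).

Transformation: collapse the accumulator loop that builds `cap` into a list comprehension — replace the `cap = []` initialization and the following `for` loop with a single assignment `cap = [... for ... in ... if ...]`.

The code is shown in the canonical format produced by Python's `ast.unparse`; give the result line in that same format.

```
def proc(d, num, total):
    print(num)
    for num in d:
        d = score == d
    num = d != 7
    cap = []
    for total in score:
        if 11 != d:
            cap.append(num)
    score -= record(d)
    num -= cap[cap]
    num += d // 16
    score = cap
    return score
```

Transformed code:
def proc(d, num, total):
    print(num)
    for num in d:
        d = score == d
    num = d != 7
    cap = [num for total in score if 11 != d]
    score -= record(d)
    num -= cap[cap]
    num += d // 16
    score = cap
    return score

cap = [num for total in score if 11 != d]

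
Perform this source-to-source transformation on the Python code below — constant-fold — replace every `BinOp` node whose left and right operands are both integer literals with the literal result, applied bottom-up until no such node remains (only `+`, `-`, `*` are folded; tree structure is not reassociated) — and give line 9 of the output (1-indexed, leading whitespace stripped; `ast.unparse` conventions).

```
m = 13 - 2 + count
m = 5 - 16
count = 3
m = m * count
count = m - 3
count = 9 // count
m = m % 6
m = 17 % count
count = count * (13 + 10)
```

count = count * 23

Transformed code:
m = 11 + count
m = -11
count = 3
m = m * count
count = m - 3
count = 9 // count
m = m % 6
m = 17 % count
count = count * 23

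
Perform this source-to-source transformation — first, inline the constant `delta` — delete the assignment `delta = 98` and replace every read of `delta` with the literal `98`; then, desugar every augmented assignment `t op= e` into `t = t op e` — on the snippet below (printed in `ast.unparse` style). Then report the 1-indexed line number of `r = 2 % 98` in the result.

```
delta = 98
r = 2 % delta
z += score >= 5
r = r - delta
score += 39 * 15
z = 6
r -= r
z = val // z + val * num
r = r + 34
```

1

Transformed code:
r = 2 % 98
z = z + (score >= 5)
r = r - 98
score = score + 39 * 15
z = 6
r = r - r
z = val // z + val * num
r = r + 34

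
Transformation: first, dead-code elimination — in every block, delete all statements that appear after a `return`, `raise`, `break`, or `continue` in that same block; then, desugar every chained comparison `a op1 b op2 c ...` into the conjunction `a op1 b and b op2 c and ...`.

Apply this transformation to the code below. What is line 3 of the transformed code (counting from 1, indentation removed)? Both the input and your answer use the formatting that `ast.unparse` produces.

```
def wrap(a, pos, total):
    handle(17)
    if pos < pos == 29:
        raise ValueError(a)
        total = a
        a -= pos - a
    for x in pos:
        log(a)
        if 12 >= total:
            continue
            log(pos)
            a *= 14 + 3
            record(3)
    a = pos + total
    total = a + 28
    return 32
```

Transformed code:
def wrap(a, pos, total):
    handle(17)
    if pos < pos and pos == 29:
        raise ValueError(a)
    for x in pos:
        log(a)
        if 12 >= total:
            continue
    a = pos + total
    total = a + 28
    return 32

if pos < pos and pos == 29:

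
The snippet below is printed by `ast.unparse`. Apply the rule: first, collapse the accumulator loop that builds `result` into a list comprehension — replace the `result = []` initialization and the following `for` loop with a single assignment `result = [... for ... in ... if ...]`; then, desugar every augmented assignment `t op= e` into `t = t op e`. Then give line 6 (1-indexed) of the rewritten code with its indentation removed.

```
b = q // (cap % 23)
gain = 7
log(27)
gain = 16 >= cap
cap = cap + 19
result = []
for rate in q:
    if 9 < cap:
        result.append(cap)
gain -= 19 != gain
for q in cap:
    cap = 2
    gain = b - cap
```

result = [cap for rate in q if 9 < cap]

Transformed code:
b = q // (cap % 23)
gain = 7
log(27)
gain = 16 >= cap
cap = cap + 19
result = [cap for rate in q if 9 < cap]
gain = gain - (19 != gain)
for q in cap:
    cap = 2
    gain = b - cap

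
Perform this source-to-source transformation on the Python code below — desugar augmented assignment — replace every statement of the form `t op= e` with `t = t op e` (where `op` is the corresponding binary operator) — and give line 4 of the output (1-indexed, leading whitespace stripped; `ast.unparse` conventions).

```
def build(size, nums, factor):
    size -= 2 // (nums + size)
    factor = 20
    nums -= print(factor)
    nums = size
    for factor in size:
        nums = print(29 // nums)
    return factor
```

Transformed code:
def build(size, nums, factor):
    size = size - 2 // (nums + size)
    factor = 20
    nums = nums - print(factor)
    nums = size
    for factor in size:
        nums = print(29 // nums)
    return factor

nums = nums - print(factor)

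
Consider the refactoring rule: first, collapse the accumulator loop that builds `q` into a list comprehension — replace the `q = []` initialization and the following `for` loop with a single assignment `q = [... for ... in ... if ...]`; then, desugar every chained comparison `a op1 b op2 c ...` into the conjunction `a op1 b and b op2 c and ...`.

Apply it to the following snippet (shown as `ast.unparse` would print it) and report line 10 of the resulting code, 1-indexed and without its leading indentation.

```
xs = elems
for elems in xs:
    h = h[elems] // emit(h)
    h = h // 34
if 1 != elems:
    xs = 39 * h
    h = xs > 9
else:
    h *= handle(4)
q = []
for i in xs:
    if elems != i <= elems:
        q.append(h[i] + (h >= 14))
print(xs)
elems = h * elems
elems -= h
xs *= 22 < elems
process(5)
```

Transformed code:
xs = elems
for elems in xs:
    h = h[elems] // emit(h)
    h = h // 34
if 1 != elems:
    xs = 39 * h
    h = xs > 9
else:
    h *= handle(4)
q = [h[i] + (h >= 14) for i in xs if elems != i and i <= elems]
print(xs)
elems = h * elems
elems -= h
xs *= 22 < elems
process(5)

q = [h[i] + (h >= 14) for i in xs if elems != i and i <= elems]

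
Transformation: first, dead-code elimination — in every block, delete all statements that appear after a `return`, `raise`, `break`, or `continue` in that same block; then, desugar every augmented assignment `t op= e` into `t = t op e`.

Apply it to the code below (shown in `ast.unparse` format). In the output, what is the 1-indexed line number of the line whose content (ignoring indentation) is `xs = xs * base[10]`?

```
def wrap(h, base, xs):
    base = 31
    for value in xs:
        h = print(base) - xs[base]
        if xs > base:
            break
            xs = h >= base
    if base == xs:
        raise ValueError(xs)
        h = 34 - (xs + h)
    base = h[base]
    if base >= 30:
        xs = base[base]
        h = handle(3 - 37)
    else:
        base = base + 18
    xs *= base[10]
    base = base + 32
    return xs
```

15

Transformed code:
def wrap(h, base, xs):
    base = 31
    for value in xs:
        h = print(base) - xs[base]
        if xs > base:
            break
    if base == xs:
        raise ValueError(xs)
    base = h[base]
    if base >= 30:
        xs = base[base]
        h = handle(3 - 37)
    else:
        base = base + 18
    xs = xs * base[10]
    base = base + 32
    return xs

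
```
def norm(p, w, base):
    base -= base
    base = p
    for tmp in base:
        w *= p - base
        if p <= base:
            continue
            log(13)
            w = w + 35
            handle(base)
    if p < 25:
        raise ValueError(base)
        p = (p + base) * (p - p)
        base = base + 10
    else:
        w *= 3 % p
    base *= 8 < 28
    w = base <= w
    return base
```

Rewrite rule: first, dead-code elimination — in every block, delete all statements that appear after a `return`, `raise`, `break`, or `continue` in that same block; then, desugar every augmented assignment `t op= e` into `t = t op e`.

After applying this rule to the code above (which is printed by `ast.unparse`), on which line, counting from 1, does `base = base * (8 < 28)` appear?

Transformed code:
def norm(p, w, base):
    base = base - base
    base = p
    for tmp in base:
        w = w * (p - base)
        if p <= base:
            continue
    if p < 25:
        raise ValueError(base)
    else:
        w = w * (3 % p)
    base = base * (8 < 28)
    w = base <= w
    return base

12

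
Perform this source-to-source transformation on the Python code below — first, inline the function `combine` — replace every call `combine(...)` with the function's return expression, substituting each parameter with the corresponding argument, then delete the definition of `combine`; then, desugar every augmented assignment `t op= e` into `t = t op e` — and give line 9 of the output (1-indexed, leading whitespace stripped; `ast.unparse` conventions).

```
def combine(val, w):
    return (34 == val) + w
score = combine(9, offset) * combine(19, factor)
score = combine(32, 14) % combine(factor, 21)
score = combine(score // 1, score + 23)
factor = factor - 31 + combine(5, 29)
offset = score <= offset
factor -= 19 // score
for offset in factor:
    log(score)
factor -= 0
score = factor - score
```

Transformed code:
score = ((34 == 9) + offset) * ((34 == 19) + factor)
score = ((34 == 32) + 14) % ((34 == factor) + 21)
score = (34 == score // 1) + (score + 23)
factor = factor - 31 + ((34 == 5) + 29)
offset = score <= offset
factor = factor - 19 // score
for offset in factor:
    log(score)
factor = factor - 0
score = factor - score

factor = factor - 0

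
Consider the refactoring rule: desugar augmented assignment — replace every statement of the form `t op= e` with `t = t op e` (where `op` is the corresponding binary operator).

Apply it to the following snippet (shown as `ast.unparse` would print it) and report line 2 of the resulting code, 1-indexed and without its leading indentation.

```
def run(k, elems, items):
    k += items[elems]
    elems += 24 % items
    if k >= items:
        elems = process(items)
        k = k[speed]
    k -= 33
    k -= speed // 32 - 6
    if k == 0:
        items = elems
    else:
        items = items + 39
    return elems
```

Transformed code:
def run(k, elems, items):
    k = k + items[elems]
    elems = elems + 24 % items
    if k >= items:
        elems = process(items)
        k = k[speed]
    k = k - 33
    k = k - (speed // 32 - 6)
    if k == 0:
        items = elems
    else:
        items = items + 39
    return elems

k = k + items[elems]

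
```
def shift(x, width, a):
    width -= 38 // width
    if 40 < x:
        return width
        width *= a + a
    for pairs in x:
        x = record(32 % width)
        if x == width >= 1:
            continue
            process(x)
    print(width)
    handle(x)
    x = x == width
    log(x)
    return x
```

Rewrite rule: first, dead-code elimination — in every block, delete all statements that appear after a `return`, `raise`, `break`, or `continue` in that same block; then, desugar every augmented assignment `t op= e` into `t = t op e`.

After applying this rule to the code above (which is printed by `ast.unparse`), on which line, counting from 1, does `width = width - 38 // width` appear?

Transformed code:
def shift(x, width, a):
    width = width - 38 // width
    if 40 < x:
        return width
    for pairs in x:
        x = record(32 % width)
        if x == width >= 1:
            continue
    print(width)
    handle(x)
    x = x == width
    log(x)
    return x

2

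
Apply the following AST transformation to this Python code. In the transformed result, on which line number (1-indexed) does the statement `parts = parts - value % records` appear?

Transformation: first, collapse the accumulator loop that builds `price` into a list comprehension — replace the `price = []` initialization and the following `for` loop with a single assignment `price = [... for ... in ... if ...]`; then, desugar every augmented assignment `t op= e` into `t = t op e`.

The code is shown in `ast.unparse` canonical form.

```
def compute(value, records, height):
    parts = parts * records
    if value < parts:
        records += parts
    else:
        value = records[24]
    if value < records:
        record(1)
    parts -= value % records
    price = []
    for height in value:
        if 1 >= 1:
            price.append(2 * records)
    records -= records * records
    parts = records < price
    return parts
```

9

Transformed code:
def compute(value, records, height):
    parts = parts * records
    if value < parts:
        records = records + parts
    else:
        value = records[24]
    if value < records:
        record(1)
    parts = parts - value % records
    price = [2 * records for height in value if 1 >= 1]
    records = records - records * records
    parts = records < price
    return parts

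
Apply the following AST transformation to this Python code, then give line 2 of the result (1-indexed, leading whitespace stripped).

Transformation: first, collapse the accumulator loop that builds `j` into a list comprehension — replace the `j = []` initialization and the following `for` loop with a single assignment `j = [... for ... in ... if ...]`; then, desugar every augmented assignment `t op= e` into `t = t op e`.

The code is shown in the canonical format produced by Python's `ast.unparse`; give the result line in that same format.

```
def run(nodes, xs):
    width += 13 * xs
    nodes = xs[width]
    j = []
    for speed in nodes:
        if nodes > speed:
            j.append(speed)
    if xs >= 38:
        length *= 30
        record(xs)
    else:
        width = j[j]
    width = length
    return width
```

Transformed code:
def run(nodes, xs):
    width = width + 13 * xs
    nodes = xs[width]
    j = [speed for speed in nodes if nodes > speed]
    if xs >= 38:
        length = length * 30
        record(xs)
    else:
        width = j[j]
    width = length
    return width

width = width + 13 * xs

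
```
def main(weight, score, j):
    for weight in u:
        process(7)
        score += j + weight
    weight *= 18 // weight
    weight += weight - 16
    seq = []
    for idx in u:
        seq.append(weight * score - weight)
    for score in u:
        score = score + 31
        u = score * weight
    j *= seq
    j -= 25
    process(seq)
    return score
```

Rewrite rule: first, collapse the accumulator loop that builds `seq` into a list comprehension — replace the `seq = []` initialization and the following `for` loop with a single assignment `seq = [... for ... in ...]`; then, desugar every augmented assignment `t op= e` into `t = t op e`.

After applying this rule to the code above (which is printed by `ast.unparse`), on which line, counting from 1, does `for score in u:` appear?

8

Transformed code:
def main(weight, score, j):
    for weight in u:
        process(7)
        score = score + (j + weight)
    weight = weight * (18 // weight)
    weight = weight + (weight - 16)
    seq = [weight * score - weight for idx in u]
    for score in u:
        score = score + 31
        u = score * weight
    j = j * seq
    j = j - 25
    process(seq)
    return score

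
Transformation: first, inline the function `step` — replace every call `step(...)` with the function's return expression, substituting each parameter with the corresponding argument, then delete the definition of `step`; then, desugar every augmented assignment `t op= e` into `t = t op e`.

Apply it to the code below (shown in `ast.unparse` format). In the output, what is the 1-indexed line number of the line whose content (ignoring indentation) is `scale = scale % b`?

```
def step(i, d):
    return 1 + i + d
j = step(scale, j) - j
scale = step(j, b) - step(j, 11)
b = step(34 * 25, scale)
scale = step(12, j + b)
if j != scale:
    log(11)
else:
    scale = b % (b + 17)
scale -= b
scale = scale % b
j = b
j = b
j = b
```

10

Transformed code:
j = 1 + scale + j - j
scale = 1 + j + b - (1 + j + 11)
b = 1 + 34 * 25 + scale
scale = 1 + 12 + (j + b)
if j != scale:
    log(11)
else:
    scale = b % (b + 17)
scale = scale - b
scale = scale % b
j = b
j = b
j = b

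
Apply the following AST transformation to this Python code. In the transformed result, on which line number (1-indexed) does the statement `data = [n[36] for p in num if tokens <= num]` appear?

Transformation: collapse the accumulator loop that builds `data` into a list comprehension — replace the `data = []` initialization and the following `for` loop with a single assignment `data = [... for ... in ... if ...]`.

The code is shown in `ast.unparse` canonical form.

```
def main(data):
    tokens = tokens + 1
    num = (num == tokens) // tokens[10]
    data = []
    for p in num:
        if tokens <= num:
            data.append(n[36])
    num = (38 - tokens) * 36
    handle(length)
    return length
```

4

Transformed code:
def main(data):
    tokens = tokens + 1
    num = (num == tokens) // tokens[10]
    data = [n[36] for p in num if tokens <= num]
    num = (38 - tokens) * 36
    handle(length)
    return length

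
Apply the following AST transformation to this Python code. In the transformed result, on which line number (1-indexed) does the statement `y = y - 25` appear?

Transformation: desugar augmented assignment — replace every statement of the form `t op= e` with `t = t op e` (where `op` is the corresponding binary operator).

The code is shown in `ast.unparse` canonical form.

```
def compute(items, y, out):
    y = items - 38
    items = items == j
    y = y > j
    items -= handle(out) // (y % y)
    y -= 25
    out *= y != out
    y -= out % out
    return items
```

Transformed code:
def compute(items, y, out):
    y = items - 38
    items = items == j
    y = y > j
    items = items - handle(out) // (y % y)
    y = y - 25
    out = out * (y != out)
    y = y - out % out
    return items

6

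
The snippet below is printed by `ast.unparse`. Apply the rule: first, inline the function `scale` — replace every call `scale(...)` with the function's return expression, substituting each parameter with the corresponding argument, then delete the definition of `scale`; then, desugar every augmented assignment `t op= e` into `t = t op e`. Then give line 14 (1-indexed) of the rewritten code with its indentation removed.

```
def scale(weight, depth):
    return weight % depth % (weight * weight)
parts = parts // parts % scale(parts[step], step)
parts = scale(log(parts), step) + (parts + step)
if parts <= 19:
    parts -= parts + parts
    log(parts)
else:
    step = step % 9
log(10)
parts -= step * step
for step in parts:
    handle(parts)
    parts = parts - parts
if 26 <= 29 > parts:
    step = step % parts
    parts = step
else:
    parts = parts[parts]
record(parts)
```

Transformed code:
parts = parts // parts % (parts[step] % step % (parts[step] * parts[step]))
parts = log(parts) % step % (log(parts) * log(parts)) + (parts + step)
if parts <= 19:
    parts = parts - (parts + parts)
    log(parts)
else:
    step = step % 9
log(10)
parts = parts - step * step
for step in parts:
    handle(parts)
    parts = parts - parts
if 26 <= 29 > parts:
    step = step % parts
    parts = step
else:
    parts = parts[parts]
record(parts)

step = step % parts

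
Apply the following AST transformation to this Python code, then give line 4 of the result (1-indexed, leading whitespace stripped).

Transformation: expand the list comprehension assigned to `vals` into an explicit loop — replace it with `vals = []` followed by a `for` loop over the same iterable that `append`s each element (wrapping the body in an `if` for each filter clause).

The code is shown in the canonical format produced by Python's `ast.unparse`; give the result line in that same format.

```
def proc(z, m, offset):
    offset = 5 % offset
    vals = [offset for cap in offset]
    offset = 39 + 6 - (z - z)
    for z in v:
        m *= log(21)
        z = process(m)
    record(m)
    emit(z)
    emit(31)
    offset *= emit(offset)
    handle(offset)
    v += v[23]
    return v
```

Transformed code:
def proc(z, m, offset):
    offset = 5 % offset
    vals = []
    for cap in offset:
        vals.append(offset)
    offset = 39 + 6 - (z - z)
    for z in v:
        m *= log(21)
        z = process(m)
    record(m)
    emit(z)
    emit(31)
    offset *= emit(offset)
    handle(offset)
    v += v[23]
    return v

for cap in offset:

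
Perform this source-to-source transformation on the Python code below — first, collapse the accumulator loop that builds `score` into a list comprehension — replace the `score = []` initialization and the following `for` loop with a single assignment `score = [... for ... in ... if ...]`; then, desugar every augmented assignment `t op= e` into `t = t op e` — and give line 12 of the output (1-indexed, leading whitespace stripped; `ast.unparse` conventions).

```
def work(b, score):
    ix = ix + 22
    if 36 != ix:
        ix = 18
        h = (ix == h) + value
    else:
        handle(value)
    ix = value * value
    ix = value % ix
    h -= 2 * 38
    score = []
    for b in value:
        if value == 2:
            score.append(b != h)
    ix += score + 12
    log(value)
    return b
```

ix = ix + (score + 12)

Transformed code:
def work(b, score):
    ix = ix + 22
    if 36 != ix:
        ix = 18
        h = (ix == h) + value
    else:
        handle(value)
    ix = value * value
    ix = value % ix
    h = h - 2 * 38
    score = [b != h for b in value if value == 2]
    ix = ix + (score + 12)
    log(value)
    return b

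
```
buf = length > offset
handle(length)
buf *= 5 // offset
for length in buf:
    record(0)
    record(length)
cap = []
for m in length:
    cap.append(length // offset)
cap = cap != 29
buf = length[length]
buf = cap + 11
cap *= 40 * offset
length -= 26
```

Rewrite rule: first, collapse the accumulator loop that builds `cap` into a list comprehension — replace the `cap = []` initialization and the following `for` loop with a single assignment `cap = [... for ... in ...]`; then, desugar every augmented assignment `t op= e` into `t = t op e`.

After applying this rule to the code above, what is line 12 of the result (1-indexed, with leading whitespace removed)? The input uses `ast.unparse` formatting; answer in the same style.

length = length - 26

Transformed code:
buf = length > offset
handle(length)
buf = buf * (5 // offset)
for length in buf:
    record(0)
    record(length)
cap = [length // offset for m in length]
cap = cap != 29
buf = length[length]
buf = cap + 11
cap = cap * (40 * offset)
length = length - 26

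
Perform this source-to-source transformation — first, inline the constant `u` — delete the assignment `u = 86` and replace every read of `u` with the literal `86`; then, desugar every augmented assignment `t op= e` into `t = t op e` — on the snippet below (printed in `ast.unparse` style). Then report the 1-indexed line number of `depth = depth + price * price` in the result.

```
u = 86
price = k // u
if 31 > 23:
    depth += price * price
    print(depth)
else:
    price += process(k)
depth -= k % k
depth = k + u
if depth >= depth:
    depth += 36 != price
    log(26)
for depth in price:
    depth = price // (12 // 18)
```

Transformed code:
price = k // 86
if 31 > 23:
    depth = depth + price * price
    print(depth)
else:
    price = price + process(k)
depth = depth - k % k
depth = k + 86
if depth >= depth:
    depth = depth + (36 != price)
    log(26)
for depth in price:
    depth = price // (12 // 18)

3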